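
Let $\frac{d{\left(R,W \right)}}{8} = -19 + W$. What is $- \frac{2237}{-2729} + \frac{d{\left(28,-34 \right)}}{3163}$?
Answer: $\frac{5918535}{8631827} \approx 0.68566$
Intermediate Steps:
$d{\left(R,W \right)} = -152 + 8 W$ ($d{\left(R,W \right)} = 8 \left(-19 + W\right) = -152 + 8 W$)
$- \frac{2237}{-2729} + \frac{d{\left(28,-34 \right)}}{3163} = - \frac{2237}{-2729} + \frac{-152 + 8 \left(-34\right)}{3163} = \left(-2237\right) \left(- \frac{1}{2729}\right) + \left(-152 - 272\right) \frac{1}{3163} = \frac{2237}{2729} - \frac{424}{3163} = \frac{5918535}{8631827}$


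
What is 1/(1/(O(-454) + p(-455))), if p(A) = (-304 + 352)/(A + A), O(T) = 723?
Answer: 328941/455 ≈ 722.95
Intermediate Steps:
p(A) = 24/A (p(A) = 48/((2*A)) = 48*(1/(2*A)) = 24/A)
1/(1/(O(-454) + p(-455))) = 1/(1/(723 + 24/(-455))) = 1/(1/(723 + 24*(-1/455))) = 1/(1/(723 - 24/455)) = 1/(1/(328941/455)) = 1/(455/328941) = 328941/455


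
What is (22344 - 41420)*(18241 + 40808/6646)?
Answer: -1156677971772/3323 ≈ -3.4808e+8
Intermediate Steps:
(22344 - 41420)*(18241 + 40808/6646) = -19076*(18241 + 40808*(1/6646)) = -19076*(18241 + 20404/3323) = -19076*60635247/3323 = -1156677971772/3323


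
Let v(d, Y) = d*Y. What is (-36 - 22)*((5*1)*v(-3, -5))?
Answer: -4350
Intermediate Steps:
v(d, Y) = Y*d
(-36 - 22)*((5*1)*v(-3, -5)) = (-36 - 22)*((5*1)*(-5*(-3))) = -290*15 = -58*75 = -4350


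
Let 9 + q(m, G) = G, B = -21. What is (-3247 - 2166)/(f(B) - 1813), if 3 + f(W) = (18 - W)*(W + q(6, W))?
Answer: 5413/3805 ≈ 1.4226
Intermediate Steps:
q(m, G) = -9 + G
f(W) = -3 + (-9 + 2*W)*(18 - W) (f(W) = -3 + (18 - W)*(W + (-9 + W)) = -3 + (18 - W)*(-9 + 2*W) = -3 + (-9 + 2*W)*(18 - W))
(-3247 - 2166)/(f(B) - 1813) = (-3247 - 2166)/((-165 - 2*(-21)² + 45*(-21)) - 1813) = -5413/((-165 - 2*441 - 945) - 1813) = -5413/((-165 - 882 - 945) - 1813) = -5413/(-1992 - 1813) = -5413/(-3805) = -5413*(-1/3805) = 5413/3805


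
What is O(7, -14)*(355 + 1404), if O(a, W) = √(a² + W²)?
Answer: 12313*√5 ≈ 27533.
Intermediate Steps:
O(a, W) = √(W² + a²)
O(7, -14)*(355 + 1404) = √((-14)² + 7²)*(355 + 1404) = √(196 + 49)*1759 = √245*1759 = (7*√5)*1759 = 12313*√5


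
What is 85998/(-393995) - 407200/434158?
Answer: -98885741842/85528040605 ≈ -1.1562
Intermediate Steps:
85998/(-393995) - 407200/434158 = 85998*(-1/393995) - 407200*1/434158 = -85998/393995 - 203600/217079 = -98885741842/85528040605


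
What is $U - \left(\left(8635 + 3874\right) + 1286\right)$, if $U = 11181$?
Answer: $-2614$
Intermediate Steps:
$U - \left(\left(8635 + 3874\right) + 1286\right) = 11181 - \left(\left(8635 + 3874\right) + 1286\right) = 11181 - \left(12509 + 1286\right) = 11181 - 13795 = -2614$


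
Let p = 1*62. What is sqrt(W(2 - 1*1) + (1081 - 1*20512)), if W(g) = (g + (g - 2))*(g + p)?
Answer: 3*I*sqrt(2159) ≈ 139.4*I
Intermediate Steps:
p = 62
W(g) = (-2 + 2*g)*(62 + g) (W(g) = (g + (g - 2))*(g + 62) = (g + (-2 + g))*(62 + g) = (-2 + 2*g)*(62 + g))
sqrt(W(2 - 1*1) + (1081 - 1*20512)) = sqrt((-124 + 2*(2 - 1*1)**2 + 122*(2 - 1*1)) + (1081 - 1*20512)) = sqrt((-124 + 2*(2 - 1)**2 + 122*(2 - 1)) + (1081 - 20512)) = sqrt((-124 + 2*1**2 + 122*1) - 19431) = sqrt((-124 + 2*1 + 122) - 19431) = sqrt((-124 + 2 + 122) - 19431) = sqrt(0 - 19431) = sqrt(-19431) = 3*I*sqrt(2159)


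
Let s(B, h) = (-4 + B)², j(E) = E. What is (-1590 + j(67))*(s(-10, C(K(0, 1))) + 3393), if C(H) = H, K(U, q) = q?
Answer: -5466047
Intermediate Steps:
(-1590 + j(67))*(s(-10, C(K(0, 1))) + 3393) = (-1590 + 67)*((-4 - 10)² + 3393) = -1523*((-14)² + 3393) = -1523*(196 + 3393) = -1523*3589 = -5466047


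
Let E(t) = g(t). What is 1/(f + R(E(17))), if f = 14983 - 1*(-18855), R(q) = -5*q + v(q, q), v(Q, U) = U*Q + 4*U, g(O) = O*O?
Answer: 1/117070 ≈ 8.5419e-6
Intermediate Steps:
g(O) = O²
E(t) = t²
v(Q, U) = 4*U + Q*U (v(Q, U) = Q*U + 4*U = 4*U + Q*U)
R(q) = -5*q + q*(4 + q)
f = 33838 (f = 14983 + 18855 = 33838)
1/(f + R(E(17))) = 1/(33838 + 17²*(-1 + 17²)) = 1/(33838 + 289*(-1 + 289)) = 1/(33838 + 289*288) = 1/(33838 + 83232) = 1/117070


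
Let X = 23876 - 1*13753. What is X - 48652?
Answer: -38529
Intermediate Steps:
X = 10123 (X = 23876 - 13753 = 10123)
X - 48652 = 10123 - 48652 = -38529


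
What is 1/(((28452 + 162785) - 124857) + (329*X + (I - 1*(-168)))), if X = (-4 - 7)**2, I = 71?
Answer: 1/106428 ≈ 9.3960e-6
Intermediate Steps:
X = 121 (X = (-11)**2 = 121)
1/(((28452 + 162785) - 124857) + (329*X + (I - 1*(-168)))) = 1/(((28452 + 162785) - 124857) + (329*121 + (71 - 1*(-168)))) = 1/((191237 - 124857) + (39809 + (71 + 168))) = 1/(66380 + (39809 + 239)) = 1/(66380 + 40048) = 1/106428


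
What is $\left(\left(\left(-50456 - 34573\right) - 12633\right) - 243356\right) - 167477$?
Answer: $-508495$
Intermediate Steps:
$\left(\left(\left(-50456 - 34573\right) - 12633\right) - 243356\right) - 167477 = \left(\left(-85029 - 12633\right) - 243356\right) - 167477 = \left(-97662 - 243356\right) - 167477 = -341018 - 167477 = -508495$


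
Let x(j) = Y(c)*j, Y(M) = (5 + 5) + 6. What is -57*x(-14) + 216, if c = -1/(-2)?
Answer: 12984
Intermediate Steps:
c = ½ (c = -1*(-½) = ½ ≈ 0.50000)
Y(M) = 16 (Y(M) = 10 + 6 = 16)
x(j) = 16*j
-57*x(-14) + 216 = -912*(-14) + 216 = -57*(-224) + 216 = 12768 + 216 = 12984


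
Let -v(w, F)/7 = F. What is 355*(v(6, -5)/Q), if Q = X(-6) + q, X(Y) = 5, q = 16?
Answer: 1775/3 ≈ 591.67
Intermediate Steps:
v(w, F) = -7*F
Q = 21 (Q = 5 + 16 = 21)
355*(v(6, -5)/Q) = 355*(-7*(-5)/21) = 355*(35*(1/21)) = 355*(5/3) = 1775/3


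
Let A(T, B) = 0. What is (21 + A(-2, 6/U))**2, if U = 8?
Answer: 441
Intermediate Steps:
(21 + A(-2, 6/U))**2 = (21 + 0)**2 = 21**2 = 441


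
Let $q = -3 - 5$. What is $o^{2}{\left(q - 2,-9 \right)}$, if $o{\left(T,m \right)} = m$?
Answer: $81$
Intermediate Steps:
$q = -8$ ($q = -3 - 5 = -8$)
$o^{2}{\left(q - 2,-9 \right)} = \left(-9\right)^{2} = 81$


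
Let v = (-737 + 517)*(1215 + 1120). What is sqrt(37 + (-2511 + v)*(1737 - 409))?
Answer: I*sqrt(685528171) ≈ 26183.0*I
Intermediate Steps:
v = -513700 (v = -220*2335 = -513700)
sqrt(37 + (-2511 + v)*(1737 - 409)) = sqrt(37 + (-2511 - 513700)*(1737 - 409)) = sqrt(37 - 516211*1328) = sqrt(37 - 685528208) = sqrt(-685528171) = I*sqrt(685528171)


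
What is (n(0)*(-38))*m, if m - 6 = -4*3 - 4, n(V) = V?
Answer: 0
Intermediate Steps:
m = -10 (m = 6 + (-4*3 - 4) = 6 + (-12 - 4) = 6 - 16 = -10)
(n(0)*(-38))*m = (0*(-38))*(-10) = 0*(-10) = 0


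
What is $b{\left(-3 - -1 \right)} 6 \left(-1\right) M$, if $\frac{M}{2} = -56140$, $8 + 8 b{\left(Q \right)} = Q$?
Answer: $-842100$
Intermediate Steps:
$b{\left(Q \right)} = -1 + \frac{Q}{8}$
$M = -112280$ ($M = 2 \left(-56140\right) = -112280$)
$b{\left(-3 - -1 \right)} 6 \left(-1\right) M = \left(-1 + \frac{-3 - -1}{8}\right) 6 \left(-1\right) \left(-112280\right) = \left(-1 + \frac{-3 + 1}{8}\right) 6 \left(-1\right) \left(-112280\right) = \left(-1 + \frac{1}{8} \left(-2\right)\right) 6 \left(-1\right) \left(-112280\right) = \left(-1 - \frac{1}{4}\right) 6 \left(-1\right) \left(-112280\right) = \left(- \frac{5}{4}\right) 6 \left(-1\right) \left(-112280\right) = \left(- \frac{15}{2}\right) \left(-1\right) \left(-112280\right) = \frac{15}{2} \left(-112280\right) = -842100$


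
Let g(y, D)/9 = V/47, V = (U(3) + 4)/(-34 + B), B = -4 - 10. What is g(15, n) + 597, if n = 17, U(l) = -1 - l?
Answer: 597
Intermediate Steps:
B = -14
V = 0 (V = ((-1 - 1*3) + 4)/(-34 - 14) = ((-1 - 3) + 4)/(-48) = (-4 + 4)*(-1/48) = 0*(-1/48) = 0)
g(y, D) = 0 (g(y, D) = 9*(0/47) = 9*(0*(1/47)) = 9*0 = 0)
g(15, n) + 597 = 0 + 597 = 597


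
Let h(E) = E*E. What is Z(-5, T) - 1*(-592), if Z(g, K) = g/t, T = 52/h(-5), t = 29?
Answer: 17163/29 ≈ 591.83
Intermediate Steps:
h(E) = E²
T = 52/25 (T = 52/((-5)²) = 52/25 ≈ 2.0800)
Z(g, K) = g/29
Z(-5, T) - 1*(-592) = (1/29)*(-5) - 1*(-592) = -5/29 + 592 = 17163/29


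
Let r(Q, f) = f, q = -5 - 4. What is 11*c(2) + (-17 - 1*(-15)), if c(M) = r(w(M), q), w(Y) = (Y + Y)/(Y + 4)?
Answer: -101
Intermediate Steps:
q = -9
w(Y) = 2*Y/(4 + Y) (w(Y) = (2*Y)/(4 + Y) = 2*Y/(4 + Y))
c(M) = -9
11*c(2) + (-17 - 1*(-15)) = 11*(-9) + (-17 - 1*(-15)) = -99 + (-17 + 15) = -99 - 2 = -101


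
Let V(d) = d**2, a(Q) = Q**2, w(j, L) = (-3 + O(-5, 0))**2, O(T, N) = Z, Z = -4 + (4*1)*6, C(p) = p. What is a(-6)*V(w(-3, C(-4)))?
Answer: 3006756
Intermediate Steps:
Z = 20 (Z = -4 + 4*6 = -4 + 24 = 20)
O(T, N) = 20
w(j, L) = 289 (w(j, L) = (-3 + 20)**2 = 17**2 = 289)
a(-6)*V(w(-3, C(-4))) = (-6)**2*289**2 = 36*83521 = 3006756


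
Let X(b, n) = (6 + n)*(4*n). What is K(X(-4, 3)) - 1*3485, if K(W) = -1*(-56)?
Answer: -3429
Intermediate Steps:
X(b, n) = 4*n*(6 + n)
K(W) = 56
K(X(-4, 3)) - 1*3485 = 56 - 1*3485 = 56 - 3485 = -3429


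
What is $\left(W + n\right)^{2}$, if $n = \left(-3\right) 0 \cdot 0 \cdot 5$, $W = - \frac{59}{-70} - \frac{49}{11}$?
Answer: $\frac{7733961}{592900} \approx 13.044$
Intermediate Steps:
$W = - \frac{2781}{770}$ ($W = \left(-59\right) \left(- \frac{1}{70}\right) - \frac{49}{11} = \frac{59}{70} - \frac{49}{11} = - \frac{2781}{770} \approx -3.6117$)
$n = 0$ ($n = 0 \cdot 0 = 0$)
$\left(W + n\right)^{2} = \left(- \frac{2781}{770} + 0\right)^{2} = \left(- \frac{2781}{770}\right)^{2} = \frac{7733961}{592900}$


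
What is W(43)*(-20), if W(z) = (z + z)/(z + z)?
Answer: -20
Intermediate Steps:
W(z) = 1 (W(z) = (2*z)/((2*z)) = (2*z)*(1/(2*z)) = 1)
W(43)*(-20) = 1*(-20) = -20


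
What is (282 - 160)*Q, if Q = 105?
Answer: 12810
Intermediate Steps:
(282 - 160)*Q = (282 - 160)*105 = 122*105 = 12810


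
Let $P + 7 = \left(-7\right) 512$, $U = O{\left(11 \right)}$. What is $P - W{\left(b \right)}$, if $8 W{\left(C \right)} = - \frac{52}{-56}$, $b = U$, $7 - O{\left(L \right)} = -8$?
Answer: $- \frac{402205}{112} \approx -3591.1$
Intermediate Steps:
$O{\left(L \right)} = 15$ ($O{\left(L \right)} = 7 - -8 = 7 + 8 = 15$)
$U = 15$
$b = 15$
$W{\left(C \right)} = \frac{13}{112}$ ($W{\left(C \right)} = \frac{\left(-52\right) \frac{1}{-56}}{8} = \frac{\left(-52\right) \left(- \frac{1}{56}\right)}{8} = \frac{1}{8} \cdot \frac{13}{14} = \frac{13}{112}$)
$P = -3591$ ($P = -7 - 3584 = -3591$)
$P - W{\left(b \right)} = -3591 - \frac{13}{112} = - \frac{402205}{112}$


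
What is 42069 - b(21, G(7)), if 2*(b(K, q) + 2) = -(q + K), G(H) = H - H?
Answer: 84163/2 ≈ 42082.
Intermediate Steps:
G(H) = 0
b(K, q) = -2 - K/2 - q/2 (b(K, q) = -2 + (-(q + K))/2 = -2 + (-(K + q))/2 = -2 + (-K - q)/2 = -2 + (-K/2 - q/2) = -2 - K/2 - q/2)
42069 - b(21, G(7)) = 42069 - (-2 - ½*21 - ½*0) = 42069 - (-2 - 21/2 + 0) = 42069 - 1*(-25/2) = 42069 + 25/2 = 84163/2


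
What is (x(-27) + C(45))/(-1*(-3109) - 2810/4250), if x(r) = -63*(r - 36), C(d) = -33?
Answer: 139400/110087 ≈ 1.2663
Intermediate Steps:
x(r) = 2268 - 63*r (x(r) = -63*(-36 + r) = 2268 - 63*r)
(x(-27) + C(45))/(-1*(-3109) - 2810/4250) = ((2268 - 63*(-27)) - 33)/(-1*(-3109) - 2810/4250) = ((2268 + 1701) - 33)/(3109 - 2810*1/4250) = (3969 - 33)/(3109 - 281/425) = 3936/(1321044/425) = 3936*(425/1321044) = 139400/110087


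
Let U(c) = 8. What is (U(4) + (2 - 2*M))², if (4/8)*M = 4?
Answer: 36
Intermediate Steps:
M = 8 (M = 2*4 = 8)
(U(4) + (2 - 2*M))² = (8 + (2 - 2*8))² = (8 + (2 - 16))² = (8 - 14)² = (-6)² = 36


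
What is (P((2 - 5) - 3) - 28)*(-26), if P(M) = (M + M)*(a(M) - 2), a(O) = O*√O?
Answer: 104 - 1872*I*√6 ≈ 104.0 - 4585.4*I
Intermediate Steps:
a(O) = O^(3/2)
P(M) = 2*M*(-2 + M^(3/2)) (P(M) = (M + M)*(M^(3/2) - 2) = (2*M)*(-2 + M^(3/2)) = 2*M*(-2 + M^(3/2)))
(P((2 - 5) - 3) - 28)*(-26) = (2*((2 - 5) - 3)*(-2 + ((2 - 5) - 3)^(3/2)) - 28)*(-26) = (2*(-3 - 3)*(-2 + (-3 - 3)^(3/2)) - 28)*(-26) = (2*(-6)*(-2 + (-6)^(3/2)) - 28)*(-26) = (2*(-6)*(-2 - 6*I*√6) - 28)*(-26) = ((24 + 72*I*√6) - 28)*(-26) = (-4 + 72*I*√6)*(-26) = 104 - 1872*I*√6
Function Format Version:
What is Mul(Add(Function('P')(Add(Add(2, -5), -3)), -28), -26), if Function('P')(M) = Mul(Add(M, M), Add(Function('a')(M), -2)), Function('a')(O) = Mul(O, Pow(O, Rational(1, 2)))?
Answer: Add(104, Mul(-1872, I, Pow(6, Rational(1, 2)))) ≈ Add(104.00, Mul(-4585.4, I))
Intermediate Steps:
Function('a')(O) = Pow(O, Rational(3, 2))
Function('P')(M) = Mul(2, M, Add(-2, Pow(M, Rational(3, 2)))) (Function('P')(M) = Mul(Add(M, M), Add(Pow(M, Rational(3, 2)), -2)) = Mul(Mul(2, M), Add(-2, Pow(M, Rational(3, 2)))) = Mul(2, M, Add(-2, Pow(M, Rational(3, 2)))))
Mul(Add(Function('P')(Add(Add(2, -5), -3)), -28), -26) = Mul(Add(Mul(2, Add(Add(2, -5), -3), Add(-2, Pow(Add(Add(2, -5), -3), Rational(3, 2)))), -28), -26) = Mul(Add(Mul(2, Add(-3, -3), Add(-2, Pow(Add(-3, -3), Rational(3, 2)))), -28), -26) = Mul(Add(Mul(2, -6, Add(-2, Pow(-6, Rational(3, 2)))), -28), -26) = Mul(Add(Mul(2, -6, Add(-2, Mul(-6, I, Pow(6, Rational(1, 2))))), -28), -26) = Mul(Add(Add(24, Mul(72, I, Pow(6, Rational(1, 2)))), -28), -26) = Mul(Add(-4, Mul(72, I, Pow(6, Rational(1, 2)))), -26) = Add(104, Mul(-1872, I, Pow(6, Rational(1, 2))))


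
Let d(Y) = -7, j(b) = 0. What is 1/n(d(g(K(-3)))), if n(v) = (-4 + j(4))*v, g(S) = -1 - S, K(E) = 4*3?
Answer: 1/28 ≈ 0.035714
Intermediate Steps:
K(E) = 12
n(v) = -4*v (n(v) = (-4 + 0)*v = -4*v)
1/n(d(g(K(-3)))) = 1/(-4*(-7)) = 1/28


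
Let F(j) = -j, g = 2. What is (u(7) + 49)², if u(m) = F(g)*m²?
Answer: 2401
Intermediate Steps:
u(m) = -2*m² (u(m) = (-1*2)*m² = -2*m²)
(u(7) + 49)² = (-2*7² + 49)² = (-2*49 + 49)² = (-98 + 49)² = (-49)² = 2401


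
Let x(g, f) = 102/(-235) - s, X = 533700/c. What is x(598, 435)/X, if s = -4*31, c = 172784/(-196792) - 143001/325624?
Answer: -153182836555769/502306651196766000 ≈ -0.00030496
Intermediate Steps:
c = -10550508751/8010024776 (c = 172784*(-1/196792) - 143001*1/325624 = -21598/24599 - 143001/325624 = -10550508751/8010024776 ≈ -1.3172)
s = -124
X = -4274950222951200/10550508751 (X = 533700/(-10550508751/8010024776) = 533700*(-8010024776/10550508751) = -4274950222951200/10550508751 ≈ -4.0519e+5)
x(g, f) = 29038/235 (x(g, f) = 102/(-235) - 1*(-124) = 102*(-1/235) + 124 = -102/235 + 124 = 29038/235)
x(598, 435)/X = 29038/(235*(-4274950222951200/10550508751)) = (29038/235)*(-10550508751/4274950222951200) = -153182836555769/502306651196766000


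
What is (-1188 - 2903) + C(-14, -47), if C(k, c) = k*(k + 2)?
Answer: -3923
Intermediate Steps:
C(k, c) = k*(2 + k)
(-1188 - 2903) + C(-14, -47) = (-1188 - 2903) - 14*(2 - 14) = -4091 - 14*(-12) = -4091 + 168 = -3923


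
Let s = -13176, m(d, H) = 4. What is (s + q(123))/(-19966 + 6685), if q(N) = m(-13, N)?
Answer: 13172/13281 ≈ 0.99179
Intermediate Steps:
q(N) = 4
(s + q(123))/(-19966 + 6685) = (-13176 + 4)/(-19966 + 6685) = -13172/(-13281) = -13172*(-1/13281) = 13172/13281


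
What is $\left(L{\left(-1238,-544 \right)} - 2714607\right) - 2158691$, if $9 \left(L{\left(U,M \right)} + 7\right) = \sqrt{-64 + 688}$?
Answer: $-4873305 + \frac{4 \sqrt{39}}{9} \approx -4.8733 \cdot 10^{6}$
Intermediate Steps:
$L{\left(U,M \right)} = -7 + \frac{4 \sqrt{39}}{9}$ ($L{\left(U,M \right)} = -7 + \frac{\sqrt{-64 + 688}}{9} = -7 + \frac{\sqrt{624}}{9} = -7 + \frac{4 \sqrt{39}}{9}$)
$\left(L{\left(-1238,-544 \right)} - 2714607\right) - 2158691 = \left(\left(-7 + \frac{4 \sqrt{39}}{9}\right) - 2714607\right) - 2158691 = \left(-2714614 + \frac{4 \sqrt{39}}{9}\right) - 2158691 = -4873305 + \frac{4 \sqrt{39}}{9}$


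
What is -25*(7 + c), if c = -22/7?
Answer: -675/7 ≈ -96.429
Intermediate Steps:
c = -22/7 (c = -22*⅐ = -22/7 ≈ -3.1429)
-25*(7 + c) = -25*(7 - 22/7) = -25*27/7 = -675/7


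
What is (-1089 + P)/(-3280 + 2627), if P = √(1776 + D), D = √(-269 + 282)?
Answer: 1089/653 - √(1776 + √13)/653 ≈ 1.6031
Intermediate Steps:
D = √13 ≈ 3.6056
P = √(1776 + √13) ≈ 42.185
(-1089 + P)/(-3280 + 2627) = (-1089 + √(1776 + √13))/(-3280 + 2627) = (-1089 + √(1776 + √13))/(-653) = (-1089 + √(1776 + √13))*(-1/653) = 1089/653 - √(1776 + √13)/653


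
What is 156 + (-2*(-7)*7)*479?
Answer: 47098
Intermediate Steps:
156 + (-2*(-7)*7)*479 = 156 + (14*7)*479 = 156 + 98*479 = 156 + 46942 = 47098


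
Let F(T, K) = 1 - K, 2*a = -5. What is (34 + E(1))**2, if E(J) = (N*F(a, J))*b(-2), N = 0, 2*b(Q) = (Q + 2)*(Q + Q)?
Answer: 1156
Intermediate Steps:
a = -5/2 (a = (1/2)*(-5) = -5/2 ≈ -2.5000)
b(Q) = Q*(2 + Q) (b(Q) = ((Q + 2)*(Q + Q))/2 = ((2 + Q)*(2*Q))/2 = (2*Q*(2 + Q))/2 = Q*(2 + Q))
E(J) = 0 (E(J) = (0*(1 - J))*(-2*(2 - 2)) = 0*(-2*0) = 0*0 = 0)
(34 + E(1))**2 = (34 + 0)**2 = 34**2 = 1156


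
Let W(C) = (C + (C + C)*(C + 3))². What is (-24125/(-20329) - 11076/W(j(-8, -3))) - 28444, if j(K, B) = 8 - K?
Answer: -1443223465055/50741184 ≈ -28443.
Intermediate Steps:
W(C) = (C + 2*C*(3 + C))² (W(C) = (C + (2*C)*(3 + C))² = (C + 2*C*(3 + C))²)
(-24125/(-20329) - 11076/W(j(-8, -3))) - 28444 = (-24125/(-20329) - 11076*1/((7 + 2*(8 - 1*(-8)))²*(8 - 1*(-8))²)) - 28444 = (-24125*(-1/20329) - 11076*1/((7 + 2*(8 + 8))²*(8 + 8)²)) - 28444 = (24125/20329 - 11076*1/(256*(7 + 2*16)²)) - 28444 = (24125/20329 - 11076*1/(256*(7 + 32)²)) - 28444 = (24125/20329 - 11076/(256*39²)) - 28444 = (24125/20329 - 11076/(256*1521)) - 28444 = (24125/20329 - 11076/389376) - 28444 = (24125/20329 - 11076*1/389376) - 28444 = (24125/20329 - 71/2496) - 28444 = 58772641/50741184 - 28444 = -1443223465055/50741184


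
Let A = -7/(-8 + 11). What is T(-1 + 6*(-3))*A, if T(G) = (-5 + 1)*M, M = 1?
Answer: 28/3 ≈ 9.3333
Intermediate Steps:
A = -7/3 ≈ -2.3333
T(G) = -4 (T(G) = (-5 + 1)*1 = -4*1 = -4)
T(-1 + 6*(-3))*A = -4*(-7/3) = 28/3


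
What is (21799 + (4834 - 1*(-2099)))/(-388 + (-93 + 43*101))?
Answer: 14366/1931 ≈ 7.4397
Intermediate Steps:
(21799 + (4834 - 1*(-2099)))/(-388 + (-93 + 43*101)) = (21799 + (4834 + 2099))/(-388 + (-93 + 4343)) = (21799 + 6933)/(-388 + 4250) = 28732/3862 = 28732*(1/3862) = 14366/1931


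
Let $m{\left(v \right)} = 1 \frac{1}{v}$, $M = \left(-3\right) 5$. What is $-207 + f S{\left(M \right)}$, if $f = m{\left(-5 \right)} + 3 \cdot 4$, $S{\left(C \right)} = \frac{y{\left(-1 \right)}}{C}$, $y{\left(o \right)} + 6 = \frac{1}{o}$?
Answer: $- \frac{15112}{75} \approx -201.49$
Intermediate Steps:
$M = -15$
$y{\left(o \right)} = -6 + \frac{1}{o}$
$S{\left(C \right)} = - \frac{7}{C}$ ($S{\left(C \right)} = \frac{-6 + \frac{1}{-1}}{C} = \frac{-6 - 1}{C} = - \frac{7}{C}$)
$m{\left(v \right)} = \frac{1}{v}$
$f = \frac{59}{5}$ ($f = \frac{1}{-5} + 3 \cdot 4 = - \frac{1}{5} + 12 = \frac{59}{5} \approx 11.8$)
$-207 + f S{\left(M \right)} = -207 + \frac{59 \left(- \frac{7}{-15}\right)}{5} = -207 + \frac{59 \left(\left(-7\right) \left(- \frac{1}{15}\right)\right)}{5} = -207 + \frac{59}{5} \cdot \frac{7}{15} = -207 + \frac{413}{75} = - \frac{15112}{75}$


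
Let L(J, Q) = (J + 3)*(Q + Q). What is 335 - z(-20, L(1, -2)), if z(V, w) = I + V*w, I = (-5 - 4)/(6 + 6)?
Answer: 63/4 ≈ 15.750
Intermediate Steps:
L(J, Q) = 2*Q*(3 + J) (L(J, Q) = (3 + J)*(2*Q) = 2*Q*(3 + J))
I = -¾ (I = -9/12 = -9*1/12 = -¾ ≈ -0.75000)
z(V, w) = -¾ + V*w
335 - z(-20, L(1, -2)) = 335 - (-¾ - 40*(-2)*(3 + 1)) = 335 - (-¾ - 40*(-2)*4) = 335 - (-¾ - 20*(-16)) = 335 - (-¾ + 320) = 335 - 1*1277/4 = 335 - 1277/4 = 63/4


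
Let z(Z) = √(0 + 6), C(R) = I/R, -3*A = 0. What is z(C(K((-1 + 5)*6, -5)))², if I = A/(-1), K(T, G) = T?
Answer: 6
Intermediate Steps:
A = 0 (A = -⅓*0 = 0)
I = 0 (I = 0/(-1) = 0*(-1) = 0)
C(R) = 0 (C(R) = 0/R = 0)
z(Z) = √6
z(C(K((-1 + 5)*6, -5)))² = (√6)² = 6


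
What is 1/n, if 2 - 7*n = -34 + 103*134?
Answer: -7/13766 ≈ -0.00050850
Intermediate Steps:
n = -13766/7 (n = 2/7 - (-34 + 103*134)/7 = 2/7 - (-34 + 13802)/7 = 2/7 - 1/7*13768 = 2/7 - 13768/7 = -13766/7 ≈ -1966.6)
1/n = 1/(-13766/7) = -7/13766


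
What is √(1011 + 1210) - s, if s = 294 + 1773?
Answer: -2067 + √2221 ≈ -2019.9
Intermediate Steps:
s = 2067
√(1011 + 1210) - s = √(1011 + 1210) - 1*2067 = √2221 - 2067 = -2067 + √2221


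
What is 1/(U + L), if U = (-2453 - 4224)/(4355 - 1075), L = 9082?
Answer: 3280/29782283 ≈ 0.00011013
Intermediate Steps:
U = -6677/3280 ≈ -2.0357
1/(U + L) = 1/(-6677/3280 + 9082) = 1/(29782283/3280) = 3280/29782283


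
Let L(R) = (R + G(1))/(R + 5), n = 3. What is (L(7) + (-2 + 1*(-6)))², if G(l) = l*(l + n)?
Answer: 7225/144 ≈ 50.174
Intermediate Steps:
G(l) = l*(3 + l) (G(l) = l*(l + 3) = l*(3 + l))
L(R) = (4 + R)/(5 + R) (L(R) = (R + 1*(3 + 1))/(R + 5) = (R + 1*4)/(5 + R) = (R + 4)/(5 + R) = (4 + R)/(5 + R))
(L(7) + (-2 + 1*(-6)))² = ((4 + 7)/(5 + 7) + (-2 + 1*(-6)))² = (11/12 + (-2 - 6))² = ((1/12)*11 - 8)² = (11/12 - 8)² = (-85/12)² = 7225/144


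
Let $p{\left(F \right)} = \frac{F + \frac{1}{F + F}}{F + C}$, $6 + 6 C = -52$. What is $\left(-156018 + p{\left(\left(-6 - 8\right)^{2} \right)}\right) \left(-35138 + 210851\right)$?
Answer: $- \frac{6007220133001965}{219128} \approx -2.7414 \cdot 10^{10}$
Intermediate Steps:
$C = - \frac{29}{3}$ ($C = -1 + \frac{1}{6} \left(-52\right) = -1 - \frac{26}{3} = - \frac{29}{3} \approx -9.6667$)
$p{\left(F \right)} = \frac{F + \frac{1}{2 F}}{- \frac{29}{3} + F}$ ($p{\left(F \right)} = \frac{F + \frac{1}{F + F}}{F - \frac{29}{3}} = \frac{F + \frac{1}{2 F}}{- \frac{29}{3} + F}$)
$\left(-156018 + p{\left(\left(-6 - 8\right)^{2} \right)}\right) \left(-35138 + 210851\right) = \left(-156018 + \frac{3 \left(1 + 2 \left(\left(-6 - 8\right)^{2}\right)^{2}\right)}{2 \left(-6 - 8\right)^{2} \left(-29 + 3 \left(-6 - 8\right)^{2}\right)}\right) \left(-35138 + 210851\right) = \left(-156018 + \frac{3 \left(1 + 2 \left(\left(-14\right)^{2}\right)^{2}\right)}{2 \left(-14\right)^{2} \left(-29 + 3 \left(-14\right)^{2}\right)}\right) 175713 = \left(-156018 + \frac{3 \left(1 + 2 \cdot 196^{2}\right)}{2 \cdot 196 \left(-29 + 3 \cdot 196\right)}\right) 175713 = \left(-156018 + \frac{3}{2} \cdot \frac{1}{196} \frac{1}{-29 + 588} \left(1 + 2 \cdot 38416\right)\right) 175713 = \left(-156018 + \frac{3}{2} \cdot \frac{1}{196} \cdot \frac{1}{559} \left(1 + 76832\right)\right) 175713 = \left(-156018 + \frac{3}{2} \cdot \frac{1}{196} \cdot \frac{1}{559} \cdot 76833\right) 175713 = \left(-156018 + \frac{230499}{219128}\right) 175713 = \left(- \frac{34187681805}{219128}\right) 175713 = - \frac{6007220133001965}{219128}$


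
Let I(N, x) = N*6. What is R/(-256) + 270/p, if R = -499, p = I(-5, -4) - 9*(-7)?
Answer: 28529/2816 ≈ 10.131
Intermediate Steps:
I(N, x) = 6*N
p = 33 (p = 6*(-5) - 9*(-7) = -30 + 63 = 33)
R/(-256) + 270/p = -499/(-256) + 270/33 = -499*(-1/256) + 270*(1/33) = 499/256 + 90/11 = 28529/2816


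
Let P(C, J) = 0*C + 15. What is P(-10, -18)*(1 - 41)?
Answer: -600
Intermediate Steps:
P(C, J) = 15 (P(C, J) = 0 + 15 = 15)
P(-10, -18)*(1 - 41) = 15*(1 - 41) = 15*(-40) = -600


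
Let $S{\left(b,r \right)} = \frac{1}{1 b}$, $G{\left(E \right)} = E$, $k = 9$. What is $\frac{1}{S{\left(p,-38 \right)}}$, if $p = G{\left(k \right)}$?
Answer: $9$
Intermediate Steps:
$p = 9$
$S{\left(b,r \right)} = \frac{1}{b}$
$\frac{1}{S{\left(p,-38 \right)}} = \frac{1}{\frac{1}{9}} = 9$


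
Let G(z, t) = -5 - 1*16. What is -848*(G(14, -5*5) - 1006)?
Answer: 870896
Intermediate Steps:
G(z, t) = -21 (G(z, t) = -5 - 16 = -21)
-848*(G(14, -5*5) - 1006) = -848*(-21 - 1006) = -848*(-1027) = 870896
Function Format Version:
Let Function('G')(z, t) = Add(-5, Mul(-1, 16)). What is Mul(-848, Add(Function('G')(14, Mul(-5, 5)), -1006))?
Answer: 870896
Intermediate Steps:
Function('G')(z, t) = -21 (Function('G')(z, t) = Add(-5, -16) = -21)
Mul(-848, Add(Function('G')(14, Mul(-5, 5)), -1006)) = Mul(-848, Add(-21, -1006)) = Mul(-848, -1027) = 870896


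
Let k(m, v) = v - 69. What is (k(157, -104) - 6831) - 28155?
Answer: -35159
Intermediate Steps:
k(m, v) = -69 + v
(k(157, -104) - 6831) - 28155 = ((-69 - 104) - 6831) - 28155 = (-173 - 6831) - 28155 = -7004 - 28155 = -35159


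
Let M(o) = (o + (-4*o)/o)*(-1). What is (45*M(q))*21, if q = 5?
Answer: -945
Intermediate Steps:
M(o) = 4 - o (M(o) = (o - 4)*(-1) = (-4 + o)*(-1) = 4 - o)
(45*M(q))*21 = (45*(4 - 1*5))*21 = (45*(4 - 5))*21 = (45*(-1))*21 = -45*21 = -945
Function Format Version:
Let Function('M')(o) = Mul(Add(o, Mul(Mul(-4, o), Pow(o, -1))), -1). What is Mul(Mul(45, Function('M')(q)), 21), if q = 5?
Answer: -945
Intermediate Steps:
Function('M')(o) = Add(4, Mul(-1, o)) (Function('M')(o) = Mul(Add(o, -4), -1) = Mul(Add(-4, o), -1) = Add(4, Mul(-1, o)))
Mul(Mul(45, Function('M')(q)), 21) = Mul(Mul(45, Add(4, Mul(-1, 5))), 21) = Mul(Mul(45, Add(4, -5)), 21) = Mul(Mul(45, -1), 21) = Mul(-45, 21) = -945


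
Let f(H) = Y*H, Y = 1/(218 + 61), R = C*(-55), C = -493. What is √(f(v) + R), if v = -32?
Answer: √234516643/93 ≈ 164.67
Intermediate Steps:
R = 27115 (R = -493*(-55) = 27115)
Y = 1/279 ≈ 0.0035842
f(H) = H/279
√(f(v) + R) = √((1/279)*(-32) + 27115) = √(-32/279 + 27115) = √(7565053/279) = √234516643/93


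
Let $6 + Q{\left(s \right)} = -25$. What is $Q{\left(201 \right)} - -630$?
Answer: $599$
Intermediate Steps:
$Q{\left(s \right)} = -31$ ($Q{\left(s \right)} = -6 - 25 = -31$)
$Q{\left(201 \right)} - -630 = -31 - -630 = -31 + \left(-2786 + 3416\right) = -31 + 630 = 599$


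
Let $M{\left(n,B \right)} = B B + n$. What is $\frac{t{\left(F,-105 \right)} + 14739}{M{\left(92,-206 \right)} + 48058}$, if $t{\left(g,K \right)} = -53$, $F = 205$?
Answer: $\frac{7343}{45293} \approx 0.16212$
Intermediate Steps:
$M{\left(n,B \right)} = n + B^{2}$ ($M{\left(n,B \right)} = B^{2} + n = n + B^{2}$)
$\frac{t{\left(F,-105 \right)} + 14739}{M{\left(92,-206 \right)} + 48058} = \frac{-53 + 14739}{\left(92 + \left(-206\right)^{2}\right) + 48058} = \frac{14686}{\left(92 + 42436\right) + 48058} = \frac{14686}{42528 + 48058} = \frac{14686}{90586} = 14686 \cdot \frac{1}{90586} = \frac{7343}{45293}$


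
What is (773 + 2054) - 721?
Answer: 2106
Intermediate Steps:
(773 + 2054) - 721 = 2827 - 721 = 2106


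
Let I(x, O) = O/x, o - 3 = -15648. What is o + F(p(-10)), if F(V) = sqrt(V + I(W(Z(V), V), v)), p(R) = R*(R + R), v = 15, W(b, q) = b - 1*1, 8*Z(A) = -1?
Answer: -15645 + 4*sqrt(105)/3 ≈ -15631.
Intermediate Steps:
Z(A) = -1/8 (Z(A) = (1/8)*(-1) = -1/8)
o = -15645 (o = 3 - 15648 = -15645)
W(b, q) = -1 + b (W(b, q) = b - 1 = -1 + b)
p(R) = 2*R**2 (p(R) = R*(2*R) = 2*R**2)
F(V) = sqrt(-40/3 + V) (F(V) = sqrt(V + 15/(-1 - 1/8)) = sqrt(V + 15/(-9/8)) = sqrt(V + 15*(-8/9)) = sqrt(V - 40/3) = sqrt(-40/3 + V))
o + F(p(-10)) = -15645 + sqrt(-120 + 9*(2*(-10)**2))/3 = -15645 + sqrt(-120 + 9*(2*100))/3 = -15645 + sqrt(-120 + 9*200)/3 = -15645 + sqrt(-120 + 1800)/3 = -15645 + sqrt(1680)/3 = -15645 + (4*sqrt(105))/3 = -15645 + 4*sqrt(105)/3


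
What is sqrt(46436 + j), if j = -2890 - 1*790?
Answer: 2*sqrt(10689) ≈ 206.78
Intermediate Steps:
j = -3680 (j = -2890 - 790 = -3680)
sqrt(46436 + j) = sqrt(46436 - 3680) = sqrt(42756) = 2*sqrt(10689)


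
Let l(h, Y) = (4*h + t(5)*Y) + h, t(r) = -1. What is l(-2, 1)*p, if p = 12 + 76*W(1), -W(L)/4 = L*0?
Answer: -132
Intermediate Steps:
W(L) = 0 (W(L) = -4*L*0 = -4*0 = 0)
p = 12 (p = 12 + 76*0 = 12 + 0 = 12)
l(h, Y) = -Y + 5*h (l(h, Y) = (4*h - Y) + h = (-Y + 4*h) + h = -Y + 5*h)
l(-2, 1)*p = (-1*1 + 5*(-2))*12 = (-1 - 10)*12 = -11*12 = -132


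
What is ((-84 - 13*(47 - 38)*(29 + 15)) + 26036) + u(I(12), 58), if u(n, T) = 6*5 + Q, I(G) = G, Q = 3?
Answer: 20837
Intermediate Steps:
u(n, T) = 33 (u(n, T) = 6*5 + 3 = 30 + 3 = 33)
((-84 - 13*(47 - 38)*(29 + 15)) + 26036) + u(I(12), 58) = ((-84 - 13*(47 - 38)*(29 + 15)) + 26036) + 33 = ((-84 - 117*44) + 26036) + 33 = ((-84 - 13*396) + 26036) + 33 = ((-84 - 5148) + 26036) + 33 = (-5232 + 26036) + 33 = 20804 + 33 = 20837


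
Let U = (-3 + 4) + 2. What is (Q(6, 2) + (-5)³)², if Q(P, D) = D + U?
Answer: 14400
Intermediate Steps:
U = 3 (U = 1 + 2 = 3)
Q(P, D) = 3 + D (Q(P, D) = D + 3 = 3 + D)
(Q(6, 2) + (-5)³)² = ((3 + 2) + (-5)³)² = (5 - 125)² = (-120)² = 14400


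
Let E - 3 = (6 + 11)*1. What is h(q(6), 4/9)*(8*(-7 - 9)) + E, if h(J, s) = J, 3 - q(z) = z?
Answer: 404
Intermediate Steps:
q(z) = 3 - z
E = 20 (E = 3 + (6 + 11)*1 = 3 + 17*1 = 3 + 17 = 20)
h(q(6), 4/9)*(8*(-7 - 9)) + E = (3 - 1*6)*(8*(-7 - 9)) + 20 = (3 - 6)*(8*(-16)) + 20 = -3*(-128) + 20 = 384 + 20 = 404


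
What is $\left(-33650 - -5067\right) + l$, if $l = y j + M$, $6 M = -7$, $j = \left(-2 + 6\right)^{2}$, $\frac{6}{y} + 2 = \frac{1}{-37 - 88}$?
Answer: $- \frac{43119755}{1506} \approx -28632.0$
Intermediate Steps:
$y = - \frac{750}{251}$ ($y = \frac{6}{-2 + \frac{1}{-37 - 88}} = \frac{6}{-2 + \frac{1}{-125}} = \frac{6}{-2 - \frac{1}{125}} = \frac{6}{- \frac{251}{125}} = 6 \left(- \frac{125}{251}\right) = - \frac{750}{251} \approx -2.988$)
$j = 16$ ($j = 4^{2} = 16$)
$M = - \frac{7}{6}$ ($M = \frac{1}{6} \left(-7\right) = - \frac{7}{6} \approx -1.1667$)
$l = - \frac{73757}{1506}$ ($l = \left(- \frac{750}{251}\right) 16 - \frac{7}{6} = - \frac{12000}{251} - \frac{7}{6} = - \frac{73757}{1506} \approx -48.975$)
$\left(-33650 - -5067\right) + l = \left(-33650 - -5067\right) - \frac{73757}{1506} = \left(-33650 + \left(-4973 + 10040\right)\right) - \frac{73757}{1506} = \left(-33650 + 5067\right) - \frac{73757}{1506} = -28583 - \frac{73757}{1506} = - \frac{43119755}{1506}$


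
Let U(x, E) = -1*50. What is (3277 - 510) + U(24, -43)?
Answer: 2717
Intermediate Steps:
U(x, E) = -50
(3277 - 510) + U(24, -43) = (3277 - 510) - 50 = 2767 - 50 = 2717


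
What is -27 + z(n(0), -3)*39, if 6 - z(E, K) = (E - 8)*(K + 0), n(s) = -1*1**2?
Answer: -846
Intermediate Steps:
n(s) = -1 (n(s) = -1*1 = -1)
z(E, K) = 6 - K*(-8 + E) (z(E, K) = 6 - (E - 8)*(K + 0) = 6 - (-8 + E)*K = 6 - K*(-8 + E))
-27 + z(n(0), -3)*39 = -27 + (6 + 8*(-3) - 1*(-1)*(-3))*39 = -27 + (6 - 24 - 3)*39 = -27 - 21*39 = -27 - 819 = -846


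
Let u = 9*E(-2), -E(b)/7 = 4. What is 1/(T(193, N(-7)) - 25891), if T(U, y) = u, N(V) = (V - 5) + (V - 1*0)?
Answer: -1/26143 ≈ -3.8251e-5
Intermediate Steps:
E(b) = -28 (E(b) = -7*4 = -28)
N(V) = -5 + 2*V (N(V) = (-5 + V) + (V + 0) = (-5 + V) + V = -5 + 2*V)
u = -252 (u = 9*(-28) = -252)
T(U, y) = -252
1/(T(193, N(-7)) - 25891) = 1/(-252 - 25891) = 1/(-26143) = -1/26143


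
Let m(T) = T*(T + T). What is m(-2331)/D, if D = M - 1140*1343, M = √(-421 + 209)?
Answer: -4159445281110/586005560153 - 5433561*I*√53/586005560153 ≈ -7.098 - 6.7503e-5*I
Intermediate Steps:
M = 2*I*√53 (M = √(-212) = 2*I*√53 ≈ 14.56*I)
m(T) = 2*T² (m(T) = T*(2*T) = 2*T²)
D = -1531020 + 2*I*√53 (D = 2*I*√53 - 1140*1343 = 2*I*√53 - 1531020 = -1531020 + 2*I*√53 ≈ -1.531e+6 + 14.56*I)
m(-2331)/D = (2*(-2331)²)/(-1531020 + 2*I*√53) = (2*5433561)/(-1531020 + 2*I*√53) = 10867122/(-1531020 + 2*I*√53)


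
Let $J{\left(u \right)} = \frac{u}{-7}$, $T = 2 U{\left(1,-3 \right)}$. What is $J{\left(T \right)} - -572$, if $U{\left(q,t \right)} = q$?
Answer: $\frac{4002}{7} \approx 571.71$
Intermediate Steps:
$T = 2$ ($T = 2 \cdot 1 = 2$)
$J{\left(u \right)} = - \frac{u}{7}$ ($J{\left(u \right)} = u \left(- \frac{1}{7}\right) = - \frac{u}{7}$)
$J{\left(T \right)} - -572 = \left(- \frac{1}{7}\right) 2 - -572 = - \frac{2}{7} + 572 = \frac{4002}{7}$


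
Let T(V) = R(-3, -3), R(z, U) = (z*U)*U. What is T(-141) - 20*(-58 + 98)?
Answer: -827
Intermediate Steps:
R(z, U) = z*U² (R(z, U) = (U*z)*U = z*U²)
T(V) = -27 (T(V) = -3*(-3)² = -3*9 = -27)
T(-141) - 20*(-58 + 98) = -27 - 20*(-58 + 98) = -27 - 20*40 = -27 - 800 = -827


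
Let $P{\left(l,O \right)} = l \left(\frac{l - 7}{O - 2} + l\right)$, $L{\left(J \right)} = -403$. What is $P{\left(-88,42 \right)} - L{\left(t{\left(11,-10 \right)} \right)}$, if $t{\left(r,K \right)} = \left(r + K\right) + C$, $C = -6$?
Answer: $8356$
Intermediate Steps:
$t{\left(r,K \right)} = -6 + K + r$ ($t{\left(r,K \right)} = \left(r + K\right) - 6 = \left(K + r\right) - 6 = -6 + K + r$)
$P{\left(l,O \right)} = l \left(l + \frac{-7 + l}{-2 + O}\right)$ ($P{\left(l,O \right)} = l \left(\frac{-7 + l}{-2 + O} + l\right) = l \left(l + \frac{-7 + l}{-2 + O}\right)$)
$P{\left(-88,42 \right)} - L{\left(t{\left(11,-10 \right)} \right)} = - \frac{88 \left(-7 - -88 + 42 \left(-88\right)\right)}{-2 + 42} - -403 = - \frac{88 \left(-7 + 88 - 3696\right)}{40} + 403 = \left(-88\right) \frac{1}{40} \left(-3615\right) + 403 = 7953 + 403 = 8356$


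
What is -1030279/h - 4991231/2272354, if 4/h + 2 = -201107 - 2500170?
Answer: 451723041436163485/649244 ≈ 6.9577e+11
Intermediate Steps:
h = -4/2701279 (h = 4/(-2 + (-201107 - 2500170)) = 4/(-2 - 2701277) = 4/(-2701279) = 4*(-1/2701279) = -4/2701279 ≈ -1.4808e-6)
-1030279/h - 4991231/2272354 = -1030279/(-4/2701279) - 4991231/2272354 = -1030279*(-2701279/4) - 4991231*1/2272354 = 2783071026841/4 - 713033/324622 = 451723041436163485/649244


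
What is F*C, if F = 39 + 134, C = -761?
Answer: -131653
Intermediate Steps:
F = 173
F*C = 173*(-761) = -131653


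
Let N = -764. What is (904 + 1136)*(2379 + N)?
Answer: 3294600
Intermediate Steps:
(904 + 1136)*(2379 + N) = (904 + 1136)*(2379 - 764) = 2040*1615 = 3294600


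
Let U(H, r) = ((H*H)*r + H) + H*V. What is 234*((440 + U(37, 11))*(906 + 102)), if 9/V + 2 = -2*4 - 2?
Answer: 3657961944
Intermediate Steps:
V = -¾ (V = 9/(-2 + (-2*4 - 2)) = 9/(-2 + (-8 - 2)) = 9/(-2 - 10) = 9/(-12) = 9*(-1/12) = -¾ ≈ -0.75000)
U(H, r) = H/4 + r*H² (U(H, r) = ((H*H)*r + H) + H*(-¾) = (H²*r + H) - 3*H/4 = (r*H² + H) - 3*H/4 = (H + r*H²) - 3*H/4 = H/4 + r*H²)
234*((440 + U(37, 11))*(906 + 102)) = 234*((440 + 37*(¼ + 37*11))*(906 + 102)) = 234*((440 + 37*(¼ + 407))*1008) = 234*((440 + 37*(1629/4))*1008) = 234*((440 + 60273/4)*1008) = 234*((62033/4)*1008) = 234*15632316 = 3657961944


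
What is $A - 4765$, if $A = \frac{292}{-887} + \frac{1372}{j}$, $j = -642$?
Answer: $- \frac{1357426369}{284727} \approx -4767.5$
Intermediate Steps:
$A = - \frac{702214}{284727}$ ($A = \frac{292}{-887} + \frac{1372}{-642} = 292 \left(- \frac{1}{887}\right) + 1372 \left(- \frac{1}{642}\right) = - \frac{292}{887} - \frac{686}{321} = - \frac{702214}{284727} \approx -2.4663$)
$A - 4765 = - \frac{702214}{284727} - 4765 = - \frac{1357426369}{284727}$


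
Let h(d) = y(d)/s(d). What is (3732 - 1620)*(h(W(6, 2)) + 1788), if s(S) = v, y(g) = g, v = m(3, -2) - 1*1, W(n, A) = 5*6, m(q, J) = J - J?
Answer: 3712896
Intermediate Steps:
m(q, J) = 0
W(n, A) = 30
v = -1 (v = 0 - 1*1 = 0 - 1 = -1)
s(S) = -1
h(d) = -d (h(d) = d/(-1) = d*(-1) = -d)
(3732 - 1620)*(h(W(6, 2)) + 1788) = (3732 - 1620)*(-1*30 + 1788) = 2112*(-30 + 1788) = 2112*1758 = 3712896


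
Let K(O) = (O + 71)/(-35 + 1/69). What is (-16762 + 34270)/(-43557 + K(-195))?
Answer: -7044052/17523007 ≈ -0.40199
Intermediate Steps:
K(O) = -69/34 - 69*O/2414 (K(O) = (71 + O)/(-35 + 1/69) = (71 + O)/(-2414/69) = (71 + O)*(-69/2414) = -69/34 - 69*O/2414)
(-16762 + 34270)/(-43557 + K(-195)) = (-16762 + 34270)/(-43557 + (-69/34 - 69/2414*(-195))) = 17508/(-43557 + (-69/34 + 13455/2414)) = 17508/(-43557 + 4278/1207) = 17508/(-52569021/1207) = 17508*(-1207/52569021) = -7044052/17523007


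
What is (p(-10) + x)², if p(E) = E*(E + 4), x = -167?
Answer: 11449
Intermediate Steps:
p(E) = E*(4 + E)
(p(-10) + x)² = (-10*(4 - 10) - 167)² = (-10*(-6) - 167)² = (60 - 167)² = (-107)² = 11449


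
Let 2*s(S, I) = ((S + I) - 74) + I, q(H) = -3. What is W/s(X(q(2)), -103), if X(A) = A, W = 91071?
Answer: -182142/283 ≈ -643.61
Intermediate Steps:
s(S, I) = -37 + I + S/2 (s(S, I) = (((S + I) - 74) + I)/2 = (((I + S) - 74) + I)/2 = ((-74 + I + S) + I)/2 = (-74 + S + 2*I)/2 = -37 + I + S/2)
W/s(X(q(2)), -103) = 91071/(-37 - 103 + (1/2)*(-3)) = 91071/(-37 - 103 - 3/2) = 91071/(-283/2) = 91071*(-2/283) = -182142/283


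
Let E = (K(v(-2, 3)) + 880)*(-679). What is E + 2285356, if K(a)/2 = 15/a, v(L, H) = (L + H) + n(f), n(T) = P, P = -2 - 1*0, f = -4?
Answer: 1708206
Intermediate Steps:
P = -2 (P = -2 + 0 = -2)
n(T) = -2
v(L, H) = -2 + H + L (v(L, H) = (L + H) - 2 = (H + L) - 2 = -2 + H + L)
K(a) = 30/a (K(a) = 2*(15/a) = 30/a)
E = -577150 (E = (30/(-2 + 3 - 2) + 880)*(-679) = (30/(-1) + 880)*(-679) = (30*(-1) + 880)*(-679) = (-30 + 880)*(-679) = 850*(-679) = -577150)
E + 2285356 = -577150 + 2285356 = 1708206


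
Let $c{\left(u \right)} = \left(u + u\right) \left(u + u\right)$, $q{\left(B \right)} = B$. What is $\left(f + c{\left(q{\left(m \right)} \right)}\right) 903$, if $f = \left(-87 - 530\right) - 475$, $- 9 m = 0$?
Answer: $-986076$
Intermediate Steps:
$m = 0$ ($m = \left(- \frac{1}{9}\right) 0 = 0$)
$f = -1092$ ($f = -617 - 475 = -1092$)
$c{\left(u \right)} = 4 u^{2}$ ($c{\left(u \right)} = 2 u 2 u = 4 u^{2}$)
$\left(f + c{\left(q{\left(m \right)} \right)}\right) 903 = \left(-1092 + 4 \cdot 0^{2}\right) 903 = \left(-1092 + 4 \cdot 0\right) 903 = \left(-1092 + 0\right) 903 = \left(-1092\right) 903 = -986076$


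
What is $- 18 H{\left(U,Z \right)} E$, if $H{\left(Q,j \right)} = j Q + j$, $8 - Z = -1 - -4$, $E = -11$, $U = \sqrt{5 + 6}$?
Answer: $990 + 990 \sqrt{11} \approx 4273.5$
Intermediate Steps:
$U = \sqrt{11} \approx 3.3166$
$Z = 5$ ($Z = 8 - \left(-1 - -4\right) = 8 - \left(-1 + 4\right) = 8 - 3 = 5$)
$H{\left(Q,j \right)} = j + Q j$ ($H{\left(Q,j \right)} = Q j + j = j + Q j$)
$- 18 H{\left(U,Z \right)} E = - 18 \cdot 5 \left(1 + \sqrt{11}\right) \left(-11\right) = - 18 \left(5 + 5 \sqrt{11}\right) \left(-11\right) = \left(-90 - 90 \sqrt{11}\right) \left(-11\right) = 990 + 990 \sqrt{11}$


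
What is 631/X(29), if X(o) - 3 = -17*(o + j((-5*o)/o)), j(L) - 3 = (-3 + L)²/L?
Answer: -3155/1617 ≈ -1.9511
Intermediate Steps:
j(L) = 3 + (-3 + L)²/L
X(o) = 848/5 - 17*o (X(o) = 3 - 17*(o + (3 + (-3 + (-5*o)/o)²/(((-5*o)/o)))) = 3 - 17*(o + (3 + (-3 - 5)²/(-5))) = 3 - 17*(o + (3 - ⅕*(-8)²)) = 3 - 17*(o + (3 - ⅕*64)) = 3 - 17*(o + (3 - 64/5)) = 3 - 17*(o - 49/5) = 3 - 17*(-49/5 + o) = 3 + (833/5 - 17*o) = 848/5 - 17*o)
631/X(29) = 631/(848/5 - 17*29) = 631/(848/5 - 493) = 631/(-1617/5) = 631*(-5/1617) = -3155/1617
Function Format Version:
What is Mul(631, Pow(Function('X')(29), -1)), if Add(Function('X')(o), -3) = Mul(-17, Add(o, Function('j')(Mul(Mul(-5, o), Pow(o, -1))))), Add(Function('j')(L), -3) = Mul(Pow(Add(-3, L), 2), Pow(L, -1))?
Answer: Rational(-3155, 1617) ≈ -1.9511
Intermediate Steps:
Function('j')(L) = Add(3, Mul(Pow(L, -1), Pow(Add(-3, L), 2))) (Function('j')(L) = Add(3, Mul(Pow(Add(-3, L), 2), Pow(L, -1))) = Add(3, Mul(Pow(L, -1), Pow(Add(-3, L), 2))))
Function('X')(o) = Add(Rational(848, 5), Mul(-17, o)) (Function('X')(o) = Add(3, Mul(-17, Add(o, Add(3, Mul(Pow(Mul(Mul(-5, o), Pow(o, -1)), -1), Pow(Add(-3, Mul(Mul(-5, o), Pow(o, -1))), 2)))))) = Add(3, Mul(-17, Add(o, Add(3, Mul(Pow(-5, -1), Pow(Add(-3, -5), 2)))))) = Add(3, Mul(-17, Add(o, Add(3, Mul(Rational(-1, 5), Pow(-8, 2)))))) = Add(3, Mul(-17, Add(o, Add(3, Mul(Rational(-1, 5), 64))))) = Add(3, Mul(-17, Add(o, Add(3, Rational(-64, 5))))) = Add(3, Mul(-17, Add(o, Rational(-49, 5)))) = Add(3, Mul(-17, Add(Rational(-49, 5), o))) = Add(3, Add(Rational(833, 5), Mul(-17, o))) = Add(Rational(848, 5), Mul(-17, o)))
Mul(631, Pow(Function('X')(29), -1)) = Mul(631, Pow(Add(Rational(848, 5), Mul(-17, 29)), -1)) = Mul(631, Pow(Add(Rational(848, 5), -493), -1)) = Mul(631, Pow(Rational(-1617, 5), -1)) = Mul(631, Rational(-5, 1617)) = Rational(-3155, 1617)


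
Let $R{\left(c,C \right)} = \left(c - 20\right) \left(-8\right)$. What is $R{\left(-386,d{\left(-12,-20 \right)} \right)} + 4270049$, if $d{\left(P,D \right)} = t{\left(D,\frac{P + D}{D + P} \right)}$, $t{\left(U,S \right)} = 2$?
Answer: $4273297$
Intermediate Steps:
$d{\left(P,D \right)} = 2$
$R{\left(c,C \right)} = 160 - 8 c$ ($R{\left(c,C \right)} = \left(-20 + c\right) \left(-8\right) = 160 - 8 c$)
$R{\left(-386,d{\left(-12,-20 \right)} \right)} + 4270049 = \left(160 - -3088\right) + 4270049 = \left(160 + 3088\right) + 4270049 = 3248 + 4270049 = 4273297$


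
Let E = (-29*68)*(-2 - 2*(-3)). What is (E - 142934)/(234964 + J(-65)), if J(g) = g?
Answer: -21546/33557 ≈ -0.64207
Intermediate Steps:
E = -7888 (E = -1972*(-2 + 6) = -1972*4 = -7888)
(E - 142934)/(234964 + J(-65)) = (-7888 - 142934)/(234964 - 65) = -150822/234899 = -150822*1/234899 = -21546/33557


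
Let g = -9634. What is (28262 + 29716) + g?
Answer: 48344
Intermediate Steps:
(28262 + 29716) + g = (28262 + 29716) - 9634 = 57978 - 9634 = 48344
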